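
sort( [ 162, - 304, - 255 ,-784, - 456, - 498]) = [ - 784, - 498 , -456,  -  304, - 255,162] 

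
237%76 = 9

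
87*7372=641364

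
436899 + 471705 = 908604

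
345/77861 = 345/77861 = 0.00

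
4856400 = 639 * 7600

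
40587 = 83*489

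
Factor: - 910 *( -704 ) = 640640 = 2^7*5^1*7^1*11^1*13^1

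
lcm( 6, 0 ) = 0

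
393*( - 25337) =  - 9957441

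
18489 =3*6163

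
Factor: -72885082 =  - 2^1*36442541^1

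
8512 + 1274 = 9786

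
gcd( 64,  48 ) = 16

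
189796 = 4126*46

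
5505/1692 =3 + 143/564=3.25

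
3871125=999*3875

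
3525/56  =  3525/56 = 62.95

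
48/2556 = 4/213 = 0.02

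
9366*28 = 262248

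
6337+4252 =10589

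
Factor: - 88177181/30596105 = - 5^(-1 )*17^1*53^ ( - 1 )*263^( - 1 )*439^(- 1)*977^1*5309^1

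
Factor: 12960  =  2^5*3^4*5^1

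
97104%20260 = 16064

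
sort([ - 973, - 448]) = [ - 973, - 448]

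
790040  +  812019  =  1602059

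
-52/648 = -1+149/162   =  -0.08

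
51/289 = 3/17 = 0.18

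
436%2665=436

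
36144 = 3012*12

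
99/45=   11/5 = 2.20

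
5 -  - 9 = 14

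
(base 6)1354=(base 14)1b8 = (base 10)358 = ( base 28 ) cm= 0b101100110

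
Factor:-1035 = -3^2*5^1*23^1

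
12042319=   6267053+5775266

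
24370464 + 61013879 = 85384343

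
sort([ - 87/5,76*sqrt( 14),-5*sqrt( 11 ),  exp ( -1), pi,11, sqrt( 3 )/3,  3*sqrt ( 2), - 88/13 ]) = [  -  87/5, - 5*sqrt( 11 ),  -  88/13,exp(  -  1),sqrt( 3) /3,pi,3*sqrt( 2 ),11,76*sqrt(14)] 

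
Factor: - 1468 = -2^2*367^1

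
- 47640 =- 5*9528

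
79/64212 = 79/64212 =0.00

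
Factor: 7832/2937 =2^3*3^( - 1) = 8/3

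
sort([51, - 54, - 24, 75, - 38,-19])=[ - 54, - 38, - 24, - 19, 51,75] 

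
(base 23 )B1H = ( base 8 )13343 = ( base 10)5859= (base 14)21C7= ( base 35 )4RE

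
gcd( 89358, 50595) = 3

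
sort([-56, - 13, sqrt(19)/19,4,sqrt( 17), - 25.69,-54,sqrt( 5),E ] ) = [ - 56, - 54, - 25.69, - 13,sqrt(19)/19,sqrt( 5) , E,4,sqrt( 17) ]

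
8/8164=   2/2041 =0.00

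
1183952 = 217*5456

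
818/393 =2 + 32/393=2.08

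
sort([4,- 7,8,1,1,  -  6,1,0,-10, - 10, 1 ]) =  [ - 10, - 10,  -  7, - 6,0,1,1,1,1,4,8]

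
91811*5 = 459055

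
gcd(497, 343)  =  7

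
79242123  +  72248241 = 151490364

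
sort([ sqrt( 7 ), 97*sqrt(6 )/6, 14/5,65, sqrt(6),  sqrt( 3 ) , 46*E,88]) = [ sqrt( 3),sqrt( 6 ),sqrt(7), 14/5, 97*sqrt(6)/6, 65,  88,  46*E]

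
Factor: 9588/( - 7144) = -2^( - 1)*3^1*17^1 * 19^( - 1) = - 51/38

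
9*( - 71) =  -639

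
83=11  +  72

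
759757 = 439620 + 320137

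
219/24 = 9 + 1/8 = 9.12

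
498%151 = 45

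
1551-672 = 879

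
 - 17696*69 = -1221024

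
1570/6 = 261 + 2/3 = 261.67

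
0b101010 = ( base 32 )1a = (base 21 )20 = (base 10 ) 42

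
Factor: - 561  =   - 3^1*11^1*17^1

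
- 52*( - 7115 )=369980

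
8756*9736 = 85248416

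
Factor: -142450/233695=- 2^1* 5^1*37^1*607^(-1 ) = - 370/607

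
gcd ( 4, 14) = 2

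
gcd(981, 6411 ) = 3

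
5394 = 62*87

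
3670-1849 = 1821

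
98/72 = 1 + 13/36 =1.36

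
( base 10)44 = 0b101100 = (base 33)1B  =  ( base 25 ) 1j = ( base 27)1h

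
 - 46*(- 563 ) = 25898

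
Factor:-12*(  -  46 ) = 2^3 * 3^1*23^1 = 552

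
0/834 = 0 = 0.00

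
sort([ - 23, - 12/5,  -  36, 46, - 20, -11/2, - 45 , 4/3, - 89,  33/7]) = [ - 89, - 45, - 36,-23,-20, - 11/2, - 12/5,  4/3,33/7,46]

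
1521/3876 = 507/1292 = 0.39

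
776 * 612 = 474912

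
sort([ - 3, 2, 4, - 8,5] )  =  [-8, - 3,2, 4, 5]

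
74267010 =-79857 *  (-930)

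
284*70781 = 20101804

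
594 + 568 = 1162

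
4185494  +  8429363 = 12614857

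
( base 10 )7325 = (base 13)3446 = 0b1110010011101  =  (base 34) 6BF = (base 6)53525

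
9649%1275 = 724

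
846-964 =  - 118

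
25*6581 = 164525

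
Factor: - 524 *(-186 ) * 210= 20467440 = 2^4*3^2*5^1 * 7^1*31^1*131^1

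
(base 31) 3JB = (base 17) c0f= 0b110110011011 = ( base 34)30F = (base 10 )3483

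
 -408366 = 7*( - 58338 ) 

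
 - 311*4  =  - 1244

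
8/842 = 4/421 = 0.01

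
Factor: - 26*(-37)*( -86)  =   - 2^2*13^1*37^1*43^1  =  - 82732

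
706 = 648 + 58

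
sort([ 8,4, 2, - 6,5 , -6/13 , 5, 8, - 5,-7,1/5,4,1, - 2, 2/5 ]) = [ - 7,-6 , - 5, - 2,  -  6/13,1/5 , 2/5,  1, 2, 4, 4, 5, 5, 8,8]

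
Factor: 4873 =11^1*443^1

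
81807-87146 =-5339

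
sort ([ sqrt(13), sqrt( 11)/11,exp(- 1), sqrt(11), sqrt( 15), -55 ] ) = [ -55, sqrt(11)/11, exp(  -  1),sqrt ( 11), sqrt( 13), sqrt(15) ] 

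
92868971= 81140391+11728580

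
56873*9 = 511857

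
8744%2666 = 746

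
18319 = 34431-16112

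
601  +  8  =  609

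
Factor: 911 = 911^1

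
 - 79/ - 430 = 79/430 = 0.18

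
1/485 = 1/485 =0.00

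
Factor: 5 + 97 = 2^1  *  3^1 * 17^1 = 102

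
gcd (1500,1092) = 12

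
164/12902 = 82/6451 = 0.01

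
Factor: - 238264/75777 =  - 2^3*3^(  -  1)*67^( - 1 )*79^1 = - 632/201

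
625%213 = 199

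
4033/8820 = 4033/8820 = 0.46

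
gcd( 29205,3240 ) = 45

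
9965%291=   71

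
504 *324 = 163296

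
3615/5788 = 3615/5788=0.62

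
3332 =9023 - 5691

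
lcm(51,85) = 255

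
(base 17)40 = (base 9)75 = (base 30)28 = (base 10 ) 68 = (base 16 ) 44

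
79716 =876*91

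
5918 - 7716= - 1798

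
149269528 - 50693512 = 98576016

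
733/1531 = 733/1531 = 0.48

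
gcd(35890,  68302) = 74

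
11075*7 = 77525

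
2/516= 1/258 = 0.00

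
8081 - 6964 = 1117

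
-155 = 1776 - 1931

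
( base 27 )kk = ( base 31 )i2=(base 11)46A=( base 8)1060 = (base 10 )560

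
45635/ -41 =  - 45635/41 = - 1113.05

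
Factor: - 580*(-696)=403680 = 2^5*3^1*5^1*29^2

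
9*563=5067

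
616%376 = 240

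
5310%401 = 97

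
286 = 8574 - 8288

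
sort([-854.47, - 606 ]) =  [ - 854.47, - 606 ]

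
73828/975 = 73828/975 = 75.72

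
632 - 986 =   -  354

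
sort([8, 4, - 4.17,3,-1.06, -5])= [- 5,-4.17,-1.06,3, 4, 8]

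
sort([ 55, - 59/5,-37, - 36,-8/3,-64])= [-64, - 37,-36, - 59/5,- 8/3 , 55 ]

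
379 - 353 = 26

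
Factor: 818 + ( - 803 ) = 3^1 * 5^1 = 15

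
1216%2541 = 1216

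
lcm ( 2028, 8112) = 8112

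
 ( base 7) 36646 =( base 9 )14134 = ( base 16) 2575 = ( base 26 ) e4l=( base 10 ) 9589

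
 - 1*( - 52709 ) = 52709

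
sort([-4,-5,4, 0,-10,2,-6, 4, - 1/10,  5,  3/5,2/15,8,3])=[ - 10, - 6, - 5, - 4,-1/10,0,2/15,3/5, 2,3,4,4,5,8]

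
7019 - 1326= 5693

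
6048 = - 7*( - 864 )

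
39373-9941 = 29432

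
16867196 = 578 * 29182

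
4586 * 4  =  18344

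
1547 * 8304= 12846288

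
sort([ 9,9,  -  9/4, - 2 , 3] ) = [ - 9/4 , - 2,3, 9 , 9]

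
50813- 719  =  50094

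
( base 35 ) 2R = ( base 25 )3M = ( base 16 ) 61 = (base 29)3a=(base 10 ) 97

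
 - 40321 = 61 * (-661 )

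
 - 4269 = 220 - 4489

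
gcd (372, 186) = 186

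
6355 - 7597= -1242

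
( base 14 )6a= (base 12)7a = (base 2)1011110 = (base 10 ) 94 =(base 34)2Q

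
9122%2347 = 2081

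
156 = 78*2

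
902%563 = 339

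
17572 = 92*191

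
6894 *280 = 1930320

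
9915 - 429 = 9486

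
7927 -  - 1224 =9151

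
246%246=0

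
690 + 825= 1515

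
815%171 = 131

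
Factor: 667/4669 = 1/7 = 7^(  -  1 )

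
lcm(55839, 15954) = 111678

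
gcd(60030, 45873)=9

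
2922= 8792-5870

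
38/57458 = 19/28729 =0.00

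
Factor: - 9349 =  - 9349^1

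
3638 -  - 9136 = 12774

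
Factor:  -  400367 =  - 11^1*  17^1*2141^1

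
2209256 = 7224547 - 5015291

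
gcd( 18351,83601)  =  9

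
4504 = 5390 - 886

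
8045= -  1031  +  9076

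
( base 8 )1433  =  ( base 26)14F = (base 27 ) 12C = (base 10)795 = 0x31b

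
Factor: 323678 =2^1*161839^1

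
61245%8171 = 4048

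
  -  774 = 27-801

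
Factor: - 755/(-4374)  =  2^(-1 )* 3^( - 7)*5^1*  151^1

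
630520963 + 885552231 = 1516073194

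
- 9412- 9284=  - 18696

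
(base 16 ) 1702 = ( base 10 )5890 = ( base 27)824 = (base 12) 34aa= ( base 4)1130002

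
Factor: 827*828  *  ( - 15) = - 2^2*3^3*5^1*23^1*827^1 = - 10271340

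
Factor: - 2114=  - 2^1  *  7^1 * 151^1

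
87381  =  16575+70806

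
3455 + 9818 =13273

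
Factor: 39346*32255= 1269105230 = 2^1* 5^1*103^1*191^1*6451^1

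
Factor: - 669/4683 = - 1/7=- 7^( - 1)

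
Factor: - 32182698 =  -2^1*3^1* 227^1*23629^1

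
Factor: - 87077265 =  - 3^1*5^1*11^1* 527741^1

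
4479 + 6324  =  10803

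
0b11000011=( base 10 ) 195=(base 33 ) 5u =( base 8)303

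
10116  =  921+9195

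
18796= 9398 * 2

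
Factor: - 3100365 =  - 3^2 * 5^1 * 68897^1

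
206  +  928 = 1134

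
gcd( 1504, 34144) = 32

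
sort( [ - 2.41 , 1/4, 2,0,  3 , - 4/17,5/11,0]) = [ - 2.41, - 4/17,0,0,1/4, 5/11,2, 3] 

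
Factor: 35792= 2^4*2237^1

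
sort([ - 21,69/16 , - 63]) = [ - 63, - 21, 69/16]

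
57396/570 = 100 + 66/95 = 100.69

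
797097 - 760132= 36965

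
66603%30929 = 4745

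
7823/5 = 1564 + 3/5 =1564.60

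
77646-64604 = 13042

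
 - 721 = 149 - 870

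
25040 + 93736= 118776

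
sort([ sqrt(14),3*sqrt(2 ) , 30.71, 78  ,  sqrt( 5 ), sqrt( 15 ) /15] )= [sqrt(15)/15,sqrt(5 ),sqrt(14), 3 * sqrt(2 ),  30.71, 78 ]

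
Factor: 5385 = 3^1*5^1 * 359^1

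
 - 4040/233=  - 18 + 154/233  =  -  17.34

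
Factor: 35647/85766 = 2^( - 1 )*19^(-1 )*37^(  -  1 ) * 43^1*61^ (- 1)*829^1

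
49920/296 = 168+24/37  =  168.65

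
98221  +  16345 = 114566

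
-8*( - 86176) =689408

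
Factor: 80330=2^1*5^1*29^1*277^1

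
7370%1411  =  315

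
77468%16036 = 13324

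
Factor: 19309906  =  2^1*7^1*11^2*11399^1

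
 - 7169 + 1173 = - 5996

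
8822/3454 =2 + 87/157=2.55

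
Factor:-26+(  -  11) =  - 37 = - 37^1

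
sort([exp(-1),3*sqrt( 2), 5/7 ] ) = [exp( - 1), 5/7 , 3*sqrt(2)]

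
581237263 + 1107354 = 582344617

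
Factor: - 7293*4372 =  - 2^2 *3^1*11^1*13^1*17^1 * 1093^1  =  - 31884996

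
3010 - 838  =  2172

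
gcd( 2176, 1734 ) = 34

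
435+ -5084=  - 4649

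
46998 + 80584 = 127582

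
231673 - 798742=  - 567069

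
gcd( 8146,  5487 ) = 1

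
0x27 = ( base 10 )39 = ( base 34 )15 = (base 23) 1g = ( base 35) 14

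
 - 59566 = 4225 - 63791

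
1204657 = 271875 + 932782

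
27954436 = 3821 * 7316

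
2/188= 1/94 = 0.01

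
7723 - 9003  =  -1280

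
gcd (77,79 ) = 1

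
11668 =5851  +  5817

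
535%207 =121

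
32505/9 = 10835/3 = 3611.67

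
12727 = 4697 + 8030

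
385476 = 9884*39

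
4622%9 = 5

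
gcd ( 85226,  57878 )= 86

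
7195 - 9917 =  - 2722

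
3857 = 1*3857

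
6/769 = 6/769 = 0.01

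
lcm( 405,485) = 39285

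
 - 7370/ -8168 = 3685/4084 =0.90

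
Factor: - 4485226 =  - 2^1*107^1*20959^1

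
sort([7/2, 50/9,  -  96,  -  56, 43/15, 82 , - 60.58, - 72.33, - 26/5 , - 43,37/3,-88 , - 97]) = [ - 97,-96, - 88, - 72.33, - 60.58 ,-56, - 43, - 26/5,  43/15, 7/2,50/9,37/3,  82 ]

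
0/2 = 0  =  0.00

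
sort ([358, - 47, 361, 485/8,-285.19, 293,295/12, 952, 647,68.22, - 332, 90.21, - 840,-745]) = [ - 840, - 745,-332, - 285.19,-47, 295/12, 485/8 , 68.22, 90.21, 293,358,  361,647 , 952 ] 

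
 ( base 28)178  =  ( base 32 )US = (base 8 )1734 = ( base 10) 988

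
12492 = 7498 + 4994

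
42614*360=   15341040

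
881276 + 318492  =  1199768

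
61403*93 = 5710479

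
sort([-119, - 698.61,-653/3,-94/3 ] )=[ - 698.61,-653/3, - 119, - 94/3 ] 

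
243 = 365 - 122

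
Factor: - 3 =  - 3^1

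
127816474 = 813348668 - 685532194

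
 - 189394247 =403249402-592643649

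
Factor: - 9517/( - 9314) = 2^( - 1)*31^1*307^1*4657^(- 1)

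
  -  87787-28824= - 116611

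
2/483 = 2/483= 0.00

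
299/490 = 299/490 =0.61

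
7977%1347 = 1242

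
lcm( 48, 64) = 192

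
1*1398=1398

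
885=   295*3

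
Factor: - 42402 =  - 2^1* 3^1*37^1*191^1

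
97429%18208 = 6389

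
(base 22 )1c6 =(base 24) 17a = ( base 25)154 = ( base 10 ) 754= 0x2f2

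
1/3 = 1/3 =0.33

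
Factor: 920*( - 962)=-885040  =  - 2^4*5^1 * 13^1*23^1*37^1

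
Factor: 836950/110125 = 2^1* 5^( - 1)*19^1=38/5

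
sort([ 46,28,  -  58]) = [- 58,28, 46 ] 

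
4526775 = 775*5841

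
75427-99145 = -23718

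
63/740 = 63/740= 0.09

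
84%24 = 12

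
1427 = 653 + 774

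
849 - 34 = 815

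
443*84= 37212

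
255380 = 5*51076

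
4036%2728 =1308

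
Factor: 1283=1283^1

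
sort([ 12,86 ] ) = [12,86] 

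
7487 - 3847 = 3640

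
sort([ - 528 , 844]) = [ - 528,844 ] 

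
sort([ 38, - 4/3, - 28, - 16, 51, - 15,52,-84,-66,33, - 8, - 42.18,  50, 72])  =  [ - 84, - 66, - 42.18, - 28, - 16, - 15, - 8, - 4/3, 33,38, 50, 51,  52,  72 ] 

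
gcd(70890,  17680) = 170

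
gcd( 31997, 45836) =7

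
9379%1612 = 1319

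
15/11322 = 5/3774 = 0.00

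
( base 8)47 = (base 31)18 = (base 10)39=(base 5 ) 124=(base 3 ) 1110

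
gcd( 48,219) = 3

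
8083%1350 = 1333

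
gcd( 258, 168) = 6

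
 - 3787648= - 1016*3728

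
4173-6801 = -2628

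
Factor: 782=2^1 * 17^1*23^1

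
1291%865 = 426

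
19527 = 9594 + 9933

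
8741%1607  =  706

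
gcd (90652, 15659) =1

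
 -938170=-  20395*46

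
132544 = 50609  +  81935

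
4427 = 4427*1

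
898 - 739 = 159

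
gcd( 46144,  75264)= 448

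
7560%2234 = 858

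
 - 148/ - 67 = 148/67= 2.21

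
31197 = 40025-8828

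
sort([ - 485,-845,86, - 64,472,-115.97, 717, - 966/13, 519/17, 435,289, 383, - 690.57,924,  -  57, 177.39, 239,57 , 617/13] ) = [ - 845, - 690.57, - 485,-115.97, - 966/13,- 64  , - 57,519/17,617/13, 57, 86,  177.39, 239, 289 , 383,435, 472,  717, 924]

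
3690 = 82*45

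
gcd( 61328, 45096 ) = 8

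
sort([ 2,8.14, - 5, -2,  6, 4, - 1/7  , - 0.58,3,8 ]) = [ - 5, - 2, - 0.58, - 1/7,2 , 3 , 4,6, 8,  8.14]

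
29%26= 3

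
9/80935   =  9/80935 = 0.00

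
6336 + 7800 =14136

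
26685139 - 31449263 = -4764124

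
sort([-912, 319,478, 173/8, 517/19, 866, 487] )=[ - 912,173/8, 517/19,  319, 478 , 487, 866]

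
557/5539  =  557/5539 = 0.10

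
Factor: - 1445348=-2^2 * 361337^1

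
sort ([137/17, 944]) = [ 137/17, 944 ]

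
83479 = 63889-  - 19590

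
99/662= 99/662 = 0.15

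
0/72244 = 0 = 0.00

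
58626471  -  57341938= 1284533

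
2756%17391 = 2756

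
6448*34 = 219232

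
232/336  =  29/42 = 0.69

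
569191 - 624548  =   - 55357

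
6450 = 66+6384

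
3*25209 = 75627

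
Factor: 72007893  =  3^3*157^1 * 16987^1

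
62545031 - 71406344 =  - 8861313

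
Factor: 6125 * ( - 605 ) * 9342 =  - 34617948750 = - 2^1*3^3*5^4*7^2*11^2*173^1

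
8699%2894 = 17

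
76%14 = 6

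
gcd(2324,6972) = 2324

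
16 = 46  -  30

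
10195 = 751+9444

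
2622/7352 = 1311/3676 = 0.36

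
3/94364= 3/94364 = 0.00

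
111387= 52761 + 58626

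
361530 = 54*6695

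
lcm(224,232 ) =6496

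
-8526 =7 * ( - 1218)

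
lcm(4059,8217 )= 336897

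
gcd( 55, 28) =1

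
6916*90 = 622440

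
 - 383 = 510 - 893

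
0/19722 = 0=0.00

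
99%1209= 99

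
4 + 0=4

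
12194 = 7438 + 4756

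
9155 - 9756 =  - 601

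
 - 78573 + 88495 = 9922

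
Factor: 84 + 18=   102 = 2^1*3^1*17^1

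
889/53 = 889/53 = 16.77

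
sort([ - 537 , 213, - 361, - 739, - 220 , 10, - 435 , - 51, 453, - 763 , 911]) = [ - 763 ,-739 , - 537,  -  435, - 361, - 220, - 51, 10 , 213, 453,911] 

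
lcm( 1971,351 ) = 25623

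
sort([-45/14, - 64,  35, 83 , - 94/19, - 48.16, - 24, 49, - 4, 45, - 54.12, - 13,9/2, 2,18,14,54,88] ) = [ - 64, - 54.12, - 48.16, -24, - 13, - 94/19,  -  4, - 45/14,2, 9/2 , 14,18, 35,45,  49,54,83, 88]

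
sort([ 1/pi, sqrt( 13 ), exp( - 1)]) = [ 1/pi, exp(-1 ),sqrt( 13)]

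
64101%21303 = 192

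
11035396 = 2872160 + 8163236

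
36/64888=9/16222 = 0.00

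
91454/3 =91454/3 = 30484.67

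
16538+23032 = 39570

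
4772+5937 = 10709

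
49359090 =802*61545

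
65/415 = 13/83 = 0.16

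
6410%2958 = 494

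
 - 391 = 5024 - 5415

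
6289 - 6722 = -433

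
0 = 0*6814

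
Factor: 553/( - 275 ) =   -  5^( - 2 )*7^1*11^( - 1)*79^1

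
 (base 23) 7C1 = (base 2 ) 111110001100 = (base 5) 111410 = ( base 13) 1a72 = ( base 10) 3980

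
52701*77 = 4057977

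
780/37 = 780/37 = 21.08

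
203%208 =203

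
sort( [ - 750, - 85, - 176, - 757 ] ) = [ - 757, - 750, - 176, - 85]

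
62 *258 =15996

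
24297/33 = 8099/11 =736.27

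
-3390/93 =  - 1130/31 = -36.45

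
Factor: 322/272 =161/136 =2^( - 3 )*7^1*17^ ( - 1 )*23^1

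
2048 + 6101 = 8149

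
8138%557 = 340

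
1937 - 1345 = 592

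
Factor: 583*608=2^5*11^1*19^1 * 53^1= 354464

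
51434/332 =25717/166 = 154.92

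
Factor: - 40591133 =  - 11^1*653^1*5651^1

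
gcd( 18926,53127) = 1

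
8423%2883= 2657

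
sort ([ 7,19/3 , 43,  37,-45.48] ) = [ - 45.48, 19/3,7, 37,  43 ]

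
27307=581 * 47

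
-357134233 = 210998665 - 568132898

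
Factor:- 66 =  - 2^1 * 3^1 * 11^1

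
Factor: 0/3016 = 0^1= 0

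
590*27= 15930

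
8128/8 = 1016 = 1016.00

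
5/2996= 5/2996 = 0.00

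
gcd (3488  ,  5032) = 8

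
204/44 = 51/11 = 4.64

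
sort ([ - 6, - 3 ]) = [-6, - 3 ] 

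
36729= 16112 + 20617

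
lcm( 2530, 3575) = 164450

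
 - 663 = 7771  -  8434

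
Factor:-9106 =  - 2^1*29^1*157^1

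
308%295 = 13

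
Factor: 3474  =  2^1 * 3^2 * 193^1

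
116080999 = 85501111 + 30579888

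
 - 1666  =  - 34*49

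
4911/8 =4911/8= 613.88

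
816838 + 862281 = 1679119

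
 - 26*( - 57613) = 1497938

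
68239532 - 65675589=2563943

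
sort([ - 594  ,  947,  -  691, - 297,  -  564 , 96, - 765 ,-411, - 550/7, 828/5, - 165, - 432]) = [-765, - 691, - 594, - 564, - 432,  -  411, - 297, - 165, - 550/7,96,828/5,947] 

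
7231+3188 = 10419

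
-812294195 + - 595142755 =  - 1407436950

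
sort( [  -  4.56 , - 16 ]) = [ - 16, - 4.56]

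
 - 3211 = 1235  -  4446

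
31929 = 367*87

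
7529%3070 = 1389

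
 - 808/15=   -  54 + 2/15 =-53.87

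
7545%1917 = 1794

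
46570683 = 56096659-9525976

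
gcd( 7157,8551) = 17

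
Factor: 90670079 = 59^1*1536781^1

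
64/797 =64/797 = 0.08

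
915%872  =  43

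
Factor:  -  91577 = -91577^1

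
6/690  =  1/115 =0.01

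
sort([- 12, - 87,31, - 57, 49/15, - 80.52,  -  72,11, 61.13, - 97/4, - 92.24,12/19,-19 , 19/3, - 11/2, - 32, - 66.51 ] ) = [ - 92.24, - 87, - 80.52,-72, -66.51, - 57, - 32,  -  97/4, - 19, - 12, - 11/2,12/19, 49/15, 19/3, 11,  31,  61.13]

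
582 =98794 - 98212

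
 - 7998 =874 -8872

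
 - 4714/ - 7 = 4714/7  =  673.43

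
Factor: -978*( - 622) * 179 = 108888564= 2^2 * 3^1*163^1*179^1*311^1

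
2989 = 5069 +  - 2080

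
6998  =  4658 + 2340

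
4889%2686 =2203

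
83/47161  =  83/47161 = 0.00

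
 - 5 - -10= 5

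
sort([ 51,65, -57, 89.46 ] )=[ - 57 , 51,65, 89.46 ] 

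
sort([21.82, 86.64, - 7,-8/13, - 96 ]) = [-96, - 7, - 8/13, 21.82, 86.64 ] 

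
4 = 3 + 1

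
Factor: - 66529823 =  - 17^2*23^1*10009^1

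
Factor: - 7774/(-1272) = 2^( - 2)*3^( - 1)*13^2*23^1*53^(-1) = 3887/636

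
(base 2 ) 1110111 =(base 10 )119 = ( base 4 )1313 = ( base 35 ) 3e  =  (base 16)77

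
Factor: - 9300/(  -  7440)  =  5/4 = 2^( - 2) * 5^1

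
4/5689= 4/5689 = 0.00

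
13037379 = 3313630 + 9723749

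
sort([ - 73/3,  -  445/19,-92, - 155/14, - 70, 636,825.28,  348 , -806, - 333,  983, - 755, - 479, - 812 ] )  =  [ - 812,-806, - 755,-479 , - 333, - 92,- 70 , - 73/3, - 445/19,-155/14, 348, 636,  825.28,983]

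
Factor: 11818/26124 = 19/42=2^( - 1 ) * 3^( - 1)*7^( -1)*19^1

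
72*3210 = 231120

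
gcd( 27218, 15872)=62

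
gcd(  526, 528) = 2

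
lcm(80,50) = 400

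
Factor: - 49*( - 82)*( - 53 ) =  - 212954 = -2^1*7^2*41^1*53^1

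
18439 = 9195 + 9244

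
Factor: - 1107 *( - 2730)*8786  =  26552258460 = 2^2*3^4*5^1*7^1*13^1*23^1*41^1*191^1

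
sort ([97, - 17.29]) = [ - 17.29,  97 ] 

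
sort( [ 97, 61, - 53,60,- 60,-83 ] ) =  [ - 83,- 60, - 53,60,61,97]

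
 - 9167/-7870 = 9167/7870 = 1.16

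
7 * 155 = 1085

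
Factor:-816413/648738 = - 2^(- 1)*3^( - 2 )*13^1 * 23^ (- 1 )*1567^( - 1)*62801^1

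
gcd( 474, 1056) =6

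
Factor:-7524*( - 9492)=71417808=2^4*3^3*7^1 * 11^1*19^1*113^1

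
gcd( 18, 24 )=6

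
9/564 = 3/188= 0.02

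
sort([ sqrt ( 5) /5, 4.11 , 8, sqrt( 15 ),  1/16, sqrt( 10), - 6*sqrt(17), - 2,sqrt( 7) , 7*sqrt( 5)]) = [ - 6*sqrt(17 ),  -  2, 1/16, sqrt(5)/5 , sqrt( 7 ),sqrt( 10), sqrt(15),  4.11, 8, 7*sqrt( 5)]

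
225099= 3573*63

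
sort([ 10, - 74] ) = [ - 74, 10] 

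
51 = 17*3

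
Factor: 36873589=257^1*143477^1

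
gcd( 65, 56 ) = 1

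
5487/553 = 5487/553 = 9.92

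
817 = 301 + 516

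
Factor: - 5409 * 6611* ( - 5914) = 2^1*  3^2*11^1 * 601^2*2957^1 = 211478128686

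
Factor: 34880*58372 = 2^8*5^1*109^1*14593^1 = 2036015360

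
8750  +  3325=12075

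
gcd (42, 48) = 6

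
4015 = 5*803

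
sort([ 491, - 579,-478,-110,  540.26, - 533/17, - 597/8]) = [-579,- 478, - 110, - 597/8, - 533/17,491, 540.26]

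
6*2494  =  14964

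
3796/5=759+1/5 = 759.20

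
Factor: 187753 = 191^1*983^1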